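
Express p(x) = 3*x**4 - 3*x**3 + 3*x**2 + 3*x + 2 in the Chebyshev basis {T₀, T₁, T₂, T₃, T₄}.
(37/8)T₀ + (3/4)T₁ + (3)T₂ + (-3/4)T₃ + (3/8)T₄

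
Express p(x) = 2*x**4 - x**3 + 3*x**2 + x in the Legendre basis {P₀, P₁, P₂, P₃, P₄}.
(7/5)P₀ + (2/5)P₁ + (22/7)P₂ + (-2/5)P₃ + (16/35)P₄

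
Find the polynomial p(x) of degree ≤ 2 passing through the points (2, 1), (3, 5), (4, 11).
x**2 - x - 1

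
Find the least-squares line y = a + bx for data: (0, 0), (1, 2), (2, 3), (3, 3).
a = 1/2, b = 1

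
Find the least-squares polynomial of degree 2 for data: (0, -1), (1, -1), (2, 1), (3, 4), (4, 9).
-36/35 + (-9/14)x + (11/14)x²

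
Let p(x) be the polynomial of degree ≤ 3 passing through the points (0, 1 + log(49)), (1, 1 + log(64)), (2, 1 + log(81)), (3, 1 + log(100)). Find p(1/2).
1 + log(32*5**(1/8)*6**(3/4)*7**(5/8)/9)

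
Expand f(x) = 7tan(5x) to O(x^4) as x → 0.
35*x + 875*x**3/3 + O(x**4)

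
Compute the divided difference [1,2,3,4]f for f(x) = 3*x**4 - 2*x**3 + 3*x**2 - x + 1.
28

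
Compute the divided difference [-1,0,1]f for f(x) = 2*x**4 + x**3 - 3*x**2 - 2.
-1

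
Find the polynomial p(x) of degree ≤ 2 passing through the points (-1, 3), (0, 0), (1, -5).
-x**2 - 4*x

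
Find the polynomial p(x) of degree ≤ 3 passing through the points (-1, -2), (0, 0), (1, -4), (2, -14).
-3*x**2 - x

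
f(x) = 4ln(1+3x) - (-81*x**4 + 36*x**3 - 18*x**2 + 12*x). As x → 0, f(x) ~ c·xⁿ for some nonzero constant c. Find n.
5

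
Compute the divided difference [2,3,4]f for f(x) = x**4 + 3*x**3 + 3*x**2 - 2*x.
85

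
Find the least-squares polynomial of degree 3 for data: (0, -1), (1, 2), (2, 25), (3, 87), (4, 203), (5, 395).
-67/63 + (-299/378)x + (239/252)x² + (325/108)x³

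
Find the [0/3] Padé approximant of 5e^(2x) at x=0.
5/(-4*x**3/3 + 2*x**2 - 2*x + 1)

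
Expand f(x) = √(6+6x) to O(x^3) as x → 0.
sqrt(6) + sqrt(6)*x/2 - sqrt(6)*x**2/8 + O(x**3)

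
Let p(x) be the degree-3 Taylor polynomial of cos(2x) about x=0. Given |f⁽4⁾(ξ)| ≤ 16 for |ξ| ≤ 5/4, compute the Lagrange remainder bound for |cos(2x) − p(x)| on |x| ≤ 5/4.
625/384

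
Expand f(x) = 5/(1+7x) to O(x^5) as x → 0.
5 - 35*x + 245*x**2 - 1715*x**3 + 12005*x**4 + O(x**5)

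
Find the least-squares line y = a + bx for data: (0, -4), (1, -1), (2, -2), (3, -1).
a = -16/5, b = 4/5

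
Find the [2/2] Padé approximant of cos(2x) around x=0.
(1 - 5*x**2/3)/(x**2/3 + 1)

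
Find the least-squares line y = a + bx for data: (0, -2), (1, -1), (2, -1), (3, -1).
a = -17/10, b = 3/10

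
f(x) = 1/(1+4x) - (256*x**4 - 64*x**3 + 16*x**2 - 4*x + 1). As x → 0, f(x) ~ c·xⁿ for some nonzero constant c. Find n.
5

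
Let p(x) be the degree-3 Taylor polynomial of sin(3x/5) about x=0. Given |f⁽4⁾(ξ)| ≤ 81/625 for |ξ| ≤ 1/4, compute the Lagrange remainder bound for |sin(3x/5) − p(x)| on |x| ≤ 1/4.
27/1280000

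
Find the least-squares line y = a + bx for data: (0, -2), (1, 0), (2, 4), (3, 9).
a = -14/5, b = 37/10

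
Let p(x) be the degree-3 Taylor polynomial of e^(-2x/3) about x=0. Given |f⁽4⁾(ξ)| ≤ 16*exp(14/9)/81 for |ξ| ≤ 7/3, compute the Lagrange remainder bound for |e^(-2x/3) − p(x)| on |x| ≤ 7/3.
4802*exp(14/9)/19683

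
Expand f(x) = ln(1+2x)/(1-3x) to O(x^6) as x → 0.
2*x + 4*x**2 + 44*x**3/3 + 40*x**4 + 632*x**5/5 + O(x**6)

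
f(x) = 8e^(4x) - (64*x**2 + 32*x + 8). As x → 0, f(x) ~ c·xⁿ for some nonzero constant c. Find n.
3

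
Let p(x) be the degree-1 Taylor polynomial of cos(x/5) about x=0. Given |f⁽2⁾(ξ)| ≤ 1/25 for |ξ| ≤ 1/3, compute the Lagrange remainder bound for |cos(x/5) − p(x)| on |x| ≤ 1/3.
1/450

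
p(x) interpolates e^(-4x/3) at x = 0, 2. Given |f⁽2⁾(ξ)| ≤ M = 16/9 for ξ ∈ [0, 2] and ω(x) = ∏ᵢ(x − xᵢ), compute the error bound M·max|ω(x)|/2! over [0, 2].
8/9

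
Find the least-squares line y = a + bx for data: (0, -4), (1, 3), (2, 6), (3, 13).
a = -18/5, b = 27/5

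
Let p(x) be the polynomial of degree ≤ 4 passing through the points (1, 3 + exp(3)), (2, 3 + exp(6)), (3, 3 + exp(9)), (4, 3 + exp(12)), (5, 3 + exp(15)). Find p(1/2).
-45*exp(12)/32 - 105*exp(6)/32 + 3 + 315*exp(3)/128 + 189*exp(9)/64 + 35*exp(15)/128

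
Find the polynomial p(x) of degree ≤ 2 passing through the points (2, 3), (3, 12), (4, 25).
2*x**2 - x - 3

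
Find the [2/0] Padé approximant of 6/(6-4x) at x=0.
4*x**2/9 + 2*x/3 + 1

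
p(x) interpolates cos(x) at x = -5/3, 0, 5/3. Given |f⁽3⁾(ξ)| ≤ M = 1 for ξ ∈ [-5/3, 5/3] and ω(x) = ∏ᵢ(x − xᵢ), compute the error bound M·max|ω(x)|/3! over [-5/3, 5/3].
125*sqrt(3)/729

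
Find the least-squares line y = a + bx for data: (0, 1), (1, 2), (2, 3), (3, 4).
a = 1, b = 1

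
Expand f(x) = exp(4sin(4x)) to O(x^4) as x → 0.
1 + 16*x + 128*x**2 + 640*x**3 + O(x**4)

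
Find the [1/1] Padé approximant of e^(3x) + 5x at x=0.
(119*x/16 + 1)/(1 - 9*x/16)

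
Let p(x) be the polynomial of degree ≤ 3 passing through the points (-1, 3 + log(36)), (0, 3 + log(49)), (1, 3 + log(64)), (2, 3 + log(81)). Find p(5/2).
3 + log(321489*2**(1/4)*3**(1/8)*7**(5/8)/16384)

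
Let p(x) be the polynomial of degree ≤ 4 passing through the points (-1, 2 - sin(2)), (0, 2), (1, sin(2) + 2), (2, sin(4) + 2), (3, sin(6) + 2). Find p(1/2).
3*sin(6)/128 - 5*sin(4)/32 + 95*sin(2)/128 + 2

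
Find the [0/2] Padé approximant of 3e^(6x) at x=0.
3/(18*x**2 - 6*x + 1)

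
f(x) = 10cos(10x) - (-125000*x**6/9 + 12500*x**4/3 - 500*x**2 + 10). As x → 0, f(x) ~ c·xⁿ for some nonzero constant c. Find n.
8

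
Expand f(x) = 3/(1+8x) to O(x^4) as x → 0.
3 - 24*x + 192*x**2 - 1536*x**3 + O(x**4)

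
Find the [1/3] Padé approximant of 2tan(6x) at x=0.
12*x/(1 - 12*x**2)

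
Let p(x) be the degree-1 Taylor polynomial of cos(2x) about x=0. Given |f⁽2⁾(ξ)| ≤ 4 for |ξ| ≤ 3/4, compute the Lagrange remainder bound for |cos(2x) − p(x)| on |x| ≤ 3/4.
9/8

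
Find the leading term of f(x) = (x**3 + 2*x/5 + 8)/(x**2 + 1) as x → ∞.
x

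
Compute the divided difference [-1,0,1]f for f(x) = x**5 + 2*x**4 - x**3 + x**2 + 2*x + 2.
3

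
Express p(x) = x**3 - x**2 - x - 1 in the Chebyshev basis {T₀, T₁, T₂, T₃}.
(-3/2)T₀ + (-1/4)T₁ + (-1/2)T₂ + (1/4)T₃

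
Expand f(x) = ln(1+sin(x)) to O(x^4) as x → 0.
x - x**2/2 + x**3/6 + O(x**4)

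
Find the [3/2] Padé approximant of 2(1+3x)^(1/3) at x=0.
(14*x**3/15 + 42*x**2/5 + 42*x/5 + 2)/(2*x**2 + 16*x/5 + 1)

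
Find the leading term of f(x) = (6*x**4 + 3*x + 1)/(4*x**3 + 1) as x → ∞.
3*x/2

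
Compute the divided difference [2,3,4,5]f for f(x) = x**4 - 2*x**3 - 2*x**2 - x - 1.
12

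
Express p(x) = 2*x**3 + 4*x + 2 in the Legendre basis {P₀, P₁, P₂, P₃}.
(2)P₀ + (26/5)P₁ + (4/5)P₃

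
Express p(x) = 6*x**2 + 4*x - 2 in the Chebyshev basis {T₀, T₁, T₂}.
T₀ + (4)T₁ + (3)T₂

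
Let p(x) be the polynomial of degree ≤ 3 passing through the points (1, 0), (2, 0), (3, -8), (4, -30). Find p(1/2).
-9/8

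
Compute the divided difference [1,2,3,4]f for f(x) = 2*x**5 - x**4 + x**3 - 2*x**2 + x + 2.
121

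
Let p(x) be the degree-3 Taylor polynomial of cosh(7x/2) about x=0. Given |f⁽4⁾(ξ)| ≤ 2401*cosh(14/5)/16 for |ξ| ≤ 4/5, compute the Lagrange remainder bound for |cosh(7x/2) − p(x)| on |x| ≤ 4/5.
4802*cosh(14/5)/1875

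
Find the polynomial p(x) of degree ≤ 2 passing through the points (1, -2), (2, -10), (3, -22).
-2*x**2 - 2*x + 2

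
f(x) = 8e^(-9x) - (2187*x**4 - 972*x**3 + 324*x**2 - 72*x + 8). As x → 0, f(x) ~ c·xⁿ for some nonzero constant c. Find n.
5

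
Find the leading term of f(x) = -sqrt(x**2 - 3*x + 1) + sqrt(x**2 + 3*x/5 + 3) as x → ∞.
9/5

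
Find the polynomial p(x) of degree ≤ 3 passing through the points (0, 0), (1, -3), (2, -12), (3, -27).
-3*x**2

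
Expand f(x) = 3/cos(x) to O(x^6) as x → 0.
3 + 3*x**2/2 + 5*x**4/8 + O(x**6)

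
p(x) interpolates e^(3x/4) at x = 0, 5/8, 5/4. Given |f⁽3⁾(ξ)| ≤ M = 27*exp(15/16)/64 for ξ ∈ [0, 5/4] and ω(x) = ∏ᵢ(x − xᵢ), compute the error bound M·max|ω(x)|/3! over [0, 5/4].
125*sqrt(3)*exp(15/16)/32768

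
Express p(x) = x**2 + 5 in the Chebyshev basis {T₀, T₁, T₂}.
(11/2)T₀ + (1/2)T₂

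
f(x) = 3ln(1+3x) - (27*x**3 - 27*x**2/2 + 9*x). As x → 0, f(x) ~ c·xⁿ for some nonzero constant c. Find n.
4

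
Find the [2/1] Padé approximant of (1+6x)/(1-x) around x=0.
(6*x + 1)/(1 - x)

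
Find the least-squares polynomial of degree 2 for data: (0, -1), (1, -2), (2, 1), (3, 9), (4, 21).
-34/35 + (-47/14)x + (31/14)x²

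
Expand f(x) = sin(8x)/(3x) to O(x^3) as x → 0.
8/3 - 256*x**2/9 + O(x**3)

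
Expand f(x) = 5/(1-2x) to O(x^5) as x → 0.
5 + 10*x + 20*x**2 + 40*x**3 + 80*x**4 + O(x**5)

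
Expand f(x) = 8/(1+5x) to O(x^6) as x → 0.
8 - 40*x + 200*x**2 - 1000*x**3 + 5000*x**4 - 25000*x**5 + O(x**6)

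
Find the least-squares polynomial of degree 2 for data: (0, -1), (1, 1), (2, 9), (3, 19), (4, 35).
-39/35 + (3/7)x + (15/7)x²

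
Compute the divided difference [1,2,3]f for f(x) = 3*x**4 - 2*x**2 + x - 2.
73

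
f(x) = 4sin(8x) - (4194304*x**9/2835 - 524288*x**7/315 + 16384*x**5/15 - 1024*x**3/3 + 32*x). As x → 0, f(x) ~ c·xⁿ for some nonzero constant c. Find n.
11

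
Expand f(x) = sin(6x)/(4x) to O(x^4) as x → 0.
3/2 - 9*x**2 + O(x**4)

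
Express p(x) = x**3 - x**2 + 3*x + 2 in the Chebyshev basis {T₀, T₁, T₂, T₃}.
(3/2)T₀ + (15/4)T₁ + (-1/2)T₂ + (1/4)T₃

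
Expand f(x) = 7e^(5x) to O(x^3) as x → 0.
7 + 35*x + 175*x**2/2 + O(x**3)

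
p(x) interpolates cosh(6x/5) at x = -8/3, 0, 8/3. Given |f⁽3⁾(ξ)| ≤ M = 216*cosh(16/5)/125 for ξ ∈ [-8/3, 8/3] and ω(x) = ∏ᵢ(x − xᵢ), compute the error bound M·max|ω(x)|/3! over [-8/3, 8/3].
4096*sqrt(3)*cosh(16/5)/3375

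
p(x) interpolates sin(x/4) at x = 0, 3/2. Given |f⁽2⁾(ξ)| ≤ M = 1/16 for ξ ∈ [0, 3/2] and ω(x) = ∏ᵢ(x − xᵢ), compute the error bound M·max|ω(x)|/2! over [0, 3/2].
9/512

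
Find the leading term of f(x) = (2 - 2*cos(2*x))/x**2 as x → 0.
4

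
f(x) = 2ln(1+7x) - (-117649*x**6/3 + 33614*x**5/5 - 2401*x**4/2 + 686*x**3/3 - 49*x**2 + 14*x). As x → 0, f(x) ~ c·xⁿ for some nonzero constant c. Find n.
7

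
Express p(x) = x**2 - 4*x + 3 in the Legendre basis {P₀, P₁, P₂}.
(10/3)P₀ + (-4)P₁ + (2/3)P₂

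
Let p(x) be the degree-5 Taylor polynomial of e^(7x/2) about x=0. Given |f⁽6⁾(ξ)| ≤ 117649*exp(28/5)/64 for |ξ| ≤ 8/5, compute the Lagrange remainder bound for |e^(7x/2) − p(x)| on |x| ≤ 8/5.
30118144*exp(28/5)/703125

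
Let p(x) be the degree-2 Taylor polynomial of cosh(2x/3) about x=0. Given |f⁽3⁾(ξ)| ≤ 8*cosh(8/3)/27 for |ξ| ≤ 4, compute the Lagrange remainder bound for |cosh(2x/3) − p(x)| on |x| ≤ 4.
256*cosh(8/3)/81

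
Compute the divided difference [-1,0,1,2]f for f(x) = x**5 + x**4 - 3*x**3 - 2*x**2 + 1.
4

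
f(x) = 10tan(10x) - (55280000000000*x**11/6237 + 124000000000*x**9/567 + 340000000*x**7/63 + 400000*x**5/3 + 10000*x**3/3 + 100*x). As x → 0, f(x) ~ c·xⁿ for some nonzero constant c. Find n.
13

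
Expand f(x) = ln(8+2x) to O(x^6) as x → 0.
log(8) + x/4 - x**2/32 + x**3/192 - x**4/1024 + x**5/5120 + O(x**6)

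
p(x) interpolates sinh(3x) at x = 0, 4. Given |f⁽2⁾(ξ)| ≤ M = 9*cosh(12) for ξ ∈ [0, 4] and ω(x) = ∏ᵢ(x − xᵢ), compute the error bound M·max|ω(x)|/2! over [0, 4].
18*cosh(12)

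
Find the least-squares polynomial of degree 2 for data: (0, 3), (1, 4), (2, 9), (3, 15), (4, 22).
93/35 + (83/70)x + (13/14)x²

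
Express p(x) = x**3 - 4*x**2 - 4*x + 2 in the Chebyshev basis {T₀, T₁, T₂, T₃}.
(-13/4)T₁ + (-2)T₂ + (1/4)T₃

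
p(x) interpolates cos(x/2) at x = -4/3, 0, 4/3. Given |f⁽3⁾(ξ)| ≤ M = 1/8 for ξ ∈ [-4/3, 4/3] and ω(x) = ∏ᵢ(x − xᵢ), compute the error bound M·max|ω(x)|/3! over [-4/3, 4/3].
8*sqrt(3)/729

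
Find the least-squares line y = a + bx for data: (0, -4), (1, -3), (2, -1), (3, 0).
a = -41/10, b = 7/5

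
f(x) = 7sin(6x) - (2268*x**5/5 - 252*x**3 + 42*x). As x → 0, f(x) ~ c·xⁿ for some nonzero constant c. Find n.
7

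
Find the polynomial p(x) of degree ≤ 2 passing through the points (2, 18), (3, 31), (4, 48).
2*x**2 + 3*x + 4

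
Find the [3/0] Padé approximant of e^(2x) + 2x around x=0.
4*x**3/3 + 2*x**2 + 4*x + 1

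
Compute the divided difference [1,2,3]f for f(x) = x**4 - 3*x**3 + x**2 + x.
8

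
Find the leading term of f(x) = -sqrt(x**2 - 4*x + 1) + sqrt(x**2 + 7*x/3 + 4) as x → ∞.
19/6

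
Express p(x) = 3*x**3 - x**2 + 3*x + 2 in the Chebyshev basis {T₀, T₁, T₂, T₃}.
(3/2)T₀ + (21/4)T₁ + (-1/2)T₂ + (3/4)T₃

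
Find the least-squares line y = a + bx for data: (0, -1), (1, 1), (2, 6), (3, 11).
a = -19/10, b = 41/10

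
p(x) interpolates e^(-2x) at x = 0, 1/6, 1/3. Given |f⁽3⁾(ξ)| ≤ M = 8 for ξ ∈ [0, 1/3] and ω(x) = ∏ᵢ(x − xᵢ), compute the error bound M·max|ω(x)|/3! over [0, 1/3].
sqrt(3)/729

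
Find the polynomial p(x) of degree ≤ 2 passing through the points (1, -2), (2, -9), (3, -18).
-x**2 - 4*x + 3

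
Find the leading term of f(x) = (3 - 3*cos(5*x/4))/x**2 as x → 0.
75/32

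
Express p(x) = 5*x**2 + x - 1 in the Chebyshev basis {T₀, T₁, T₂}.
(3/2)T₀ + T₁ + (5/2)T₂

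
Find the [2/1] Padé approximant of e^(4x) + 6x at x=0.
(-16*x**2/3 + 26*x/3 + 1)/(1 - 4*x/3)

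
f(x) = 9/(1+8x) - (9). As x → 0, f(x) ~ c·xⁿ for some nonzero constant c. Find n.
1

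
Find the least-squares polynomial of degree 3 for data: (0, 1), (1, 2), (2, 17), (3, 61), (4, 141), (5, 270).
71/63 + (-736/189)x + (155/63)x² + (49/27)x³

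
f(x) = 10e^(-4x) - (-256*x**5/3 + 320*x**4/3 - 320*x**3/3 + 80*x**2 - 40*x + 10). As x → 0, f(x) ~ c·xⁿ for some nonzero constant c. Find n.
6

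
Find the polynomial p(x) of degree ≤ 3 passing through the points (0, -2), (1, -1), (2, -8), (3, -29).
-x**3 - x**2 + 3*x - 2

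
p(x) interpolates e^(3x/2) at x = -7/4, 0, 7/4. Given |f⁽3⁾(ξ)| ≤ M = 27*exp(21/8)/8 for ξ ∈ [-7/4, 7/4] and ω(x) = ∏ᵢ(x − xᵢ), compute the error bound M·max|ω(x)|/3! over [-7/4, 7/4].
343*sqrt(3)*exp(21/8)/512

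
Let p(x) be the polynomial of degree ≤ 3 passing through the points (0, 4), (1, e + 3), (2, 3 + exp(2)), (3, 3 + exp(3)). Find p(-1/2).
-5*exp(3)/16 - 35*e/16 + 83/16 + 21*exp(2)/16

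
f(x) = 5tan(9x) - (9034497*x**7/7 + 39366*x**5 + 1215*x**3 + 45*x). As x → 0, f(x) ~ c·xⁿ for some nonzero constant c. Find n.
9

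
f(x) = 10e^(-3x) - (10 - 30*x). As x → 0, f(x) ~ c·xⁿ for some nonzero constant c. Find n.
2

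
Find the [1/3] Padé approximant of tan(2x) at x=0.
2*x/(1 - 4*x**2/3)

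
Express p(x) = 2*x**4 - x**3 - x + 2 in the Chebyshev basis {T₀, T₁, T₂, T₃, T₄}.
(11/4)T₀ + (-7/4)T₁ + T₂ + (-1/4)T₃ + (1/4)T₄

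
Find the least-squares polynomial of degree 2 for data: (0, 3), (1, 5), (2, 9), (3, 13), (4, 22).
16/5 + (3/5)x + x²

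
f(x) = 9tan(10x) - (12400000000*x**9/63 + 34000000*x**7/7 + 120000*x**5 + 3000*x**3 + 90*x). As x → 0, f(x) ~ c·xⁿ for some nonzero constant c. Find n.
11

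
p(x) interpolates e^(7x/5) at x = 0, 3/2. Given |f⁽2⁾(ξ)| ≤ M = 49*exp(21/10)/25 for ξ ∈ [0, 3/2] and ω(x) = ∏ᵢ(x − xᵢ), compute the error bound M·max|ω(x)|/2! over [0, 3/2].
441*exp(21/10)/800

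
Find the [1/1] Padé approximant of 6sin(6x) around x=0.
36*x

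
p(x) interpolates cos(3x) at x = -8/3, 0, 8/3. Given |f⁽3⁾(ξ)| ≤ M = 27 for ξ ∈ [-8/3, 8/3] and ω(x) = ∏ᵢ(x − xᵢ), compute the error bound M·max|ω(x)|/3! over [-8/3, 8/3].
512*sqrt(3)/27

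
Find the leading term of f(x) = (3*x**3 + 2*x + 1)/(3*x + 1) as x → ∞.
x**2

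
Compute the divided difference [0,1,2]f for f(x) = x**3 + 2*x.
3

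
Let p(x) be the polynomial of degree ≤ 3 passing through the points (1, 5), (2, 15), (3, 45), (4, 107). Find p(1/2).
15/4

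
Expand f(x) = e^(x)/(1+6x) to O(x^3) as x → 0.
1 - 5*x + 61*x**2/2 + O(x**3)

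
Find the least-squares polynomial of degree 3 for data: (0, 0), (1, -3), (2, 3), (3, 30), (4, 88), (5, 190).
-1/63 + (-1409/378)x + (-289/252)x² + (205/108)x³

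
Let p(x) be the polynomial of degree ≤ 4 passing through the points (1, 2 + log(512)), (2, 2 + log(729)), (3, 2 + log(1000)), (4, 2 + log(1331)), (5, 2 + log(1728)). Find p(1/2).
2 + log(1677721600000000*11**(25/32)*2**(83/128)*3**(17/128)*5**(55/64)/187183371521817)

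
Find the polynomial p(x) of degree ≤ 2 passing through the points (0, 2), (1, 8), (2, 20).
3*x**2 + 3*x + 2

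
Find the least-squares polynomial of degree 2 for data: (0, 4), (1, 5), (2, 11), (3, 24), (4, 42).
142/35 + (-31/14)x + (41/14)x²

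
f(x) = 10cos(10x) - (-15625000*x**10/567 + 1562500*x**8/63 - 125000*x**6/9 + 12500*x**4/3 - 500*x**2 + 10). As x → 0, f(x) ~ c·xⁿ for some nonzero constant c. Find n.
12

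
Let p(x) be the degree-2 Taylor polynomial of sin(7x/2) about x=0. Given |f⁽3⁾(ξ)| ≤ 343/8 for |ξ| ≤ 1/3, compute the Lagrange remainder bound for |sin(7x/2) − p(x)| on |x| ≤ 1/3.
343/1296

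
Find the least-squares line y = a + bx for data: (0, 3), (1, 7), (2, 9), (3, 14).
a = 3, b = 7/2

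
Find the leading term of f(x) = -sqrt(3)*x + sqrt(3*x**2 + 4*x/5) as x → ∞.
2*sqrt(3)/15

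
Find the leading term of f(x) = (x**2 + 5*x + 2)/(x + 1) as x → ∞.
x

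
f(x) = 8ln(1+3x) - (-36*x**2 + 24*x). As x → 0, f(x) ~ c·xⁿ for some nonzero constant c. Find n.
3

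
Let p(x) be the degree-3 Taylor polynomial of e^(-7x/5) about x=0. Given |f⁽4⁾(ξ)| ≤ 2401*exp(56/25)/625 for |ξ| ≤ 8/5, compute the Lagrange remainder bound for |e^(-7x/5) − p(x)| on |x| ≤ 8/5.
1229312*exp(56/25)/1171875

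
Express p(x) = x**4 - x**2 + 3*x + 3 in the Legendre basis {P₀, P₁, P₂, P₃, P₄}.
(43/15)P₀ + (3)P₁ + (-2/21)P₂ + (8/35)P₄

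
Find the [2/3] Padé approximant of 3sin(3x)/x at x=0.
(9 - 189*x**2/20)/(9*x**2/20 + 1)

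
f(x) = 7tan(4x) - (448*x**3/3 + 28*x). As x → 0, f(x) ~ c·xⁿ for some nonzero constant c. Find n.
5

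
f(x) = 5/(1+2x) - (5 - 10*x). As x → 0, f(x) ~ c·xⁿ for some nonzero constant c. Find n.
2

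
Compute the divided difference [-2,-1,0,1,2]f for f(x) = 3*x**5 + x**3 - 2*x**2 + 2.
0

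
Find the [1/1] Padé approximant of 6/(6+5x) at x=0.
1/(5*x/6 + 1)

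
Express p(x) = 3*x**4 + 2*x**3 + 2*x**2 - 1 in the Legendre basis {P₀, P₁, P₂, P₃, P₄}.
(4/15)P₀ + (6/5)P₁ + (64/21)P₂ + (4/5)P₃ + (24/35)P₄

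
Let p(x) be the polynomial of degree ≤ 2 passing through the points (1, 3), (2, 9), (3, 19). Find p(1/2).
3/2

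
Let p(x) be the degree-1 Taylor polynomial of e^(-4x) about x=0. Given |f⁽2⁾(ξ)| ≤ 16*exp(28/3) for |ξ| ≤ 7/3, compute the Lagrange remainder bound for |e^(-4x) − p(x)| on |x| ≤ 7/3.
392*exp(28/3)/9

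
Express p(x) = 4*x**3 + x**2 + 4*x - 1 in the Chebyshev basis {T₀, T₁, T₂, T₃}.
(-1/2)T₀ + (7)T₁ + (1/2)T₂ + T₃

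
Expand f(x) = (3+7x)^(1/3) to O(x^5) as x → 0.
3**(1/3) + 7*3**(1/3)*x/9 - 49*3**(1/3)*x**2/81 + 1715*3**(1/3)*x**3/2187 - 24010*3**(1/3)*x**4/19683 + O(x**5)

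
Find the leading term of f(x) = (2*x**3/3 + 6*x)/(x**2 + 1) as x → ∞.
2*x/3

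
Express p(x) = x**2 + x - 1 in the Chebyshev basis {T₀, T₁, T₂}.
(-1/2)T₀ + T₁ + (1/2)T₂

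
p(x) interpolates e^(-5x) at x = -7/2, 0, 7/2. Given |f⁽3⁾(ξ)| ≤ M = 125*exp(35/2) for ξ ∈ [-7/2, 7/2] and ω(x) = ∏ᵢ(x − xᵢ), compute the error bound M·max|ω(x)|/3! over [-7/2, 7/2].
42875*sqrt(3)*exp(35/2)/216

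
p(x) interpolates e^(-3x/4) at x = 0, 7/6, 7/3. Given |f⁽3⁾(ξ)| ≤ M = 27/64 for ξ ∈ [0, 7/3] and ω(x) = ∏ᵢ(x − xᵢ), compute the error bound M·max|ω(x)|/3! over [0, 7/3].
343*sqrt(3)/13824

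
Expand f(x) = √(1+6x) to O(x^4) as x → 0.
1 + 3*x - 9*x**2/2 + 27*x**3/2 + O(x**4)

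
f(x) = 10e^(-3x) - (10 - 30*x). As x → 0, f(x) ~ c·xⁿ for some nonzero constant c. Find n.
2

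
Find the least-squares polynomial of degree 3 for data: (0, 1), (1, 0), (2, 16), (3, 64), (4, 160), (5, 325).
101/126 + (-1691/756)x + (-215/252)x² + (77/27)x³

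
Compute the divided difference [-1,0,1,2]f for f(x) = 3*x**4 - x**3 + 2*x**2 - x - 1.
5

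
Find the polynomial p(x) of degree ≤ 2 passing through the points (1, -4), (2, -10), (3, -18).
-x**2 - 3*x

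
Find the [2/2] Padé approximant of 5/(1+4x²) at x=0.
5/(4*x**2 + 1)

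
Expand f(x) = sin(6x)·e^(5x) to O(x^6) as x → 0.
6*x + 30*x**2 + 39*x**3 - 55*x**4 - 4579*x**5/20 + O(x**6)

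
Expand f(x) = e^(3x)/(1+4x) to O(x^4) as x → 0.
1 - x + 17*x**2/2 - 59*x**3/2 + O(x**4)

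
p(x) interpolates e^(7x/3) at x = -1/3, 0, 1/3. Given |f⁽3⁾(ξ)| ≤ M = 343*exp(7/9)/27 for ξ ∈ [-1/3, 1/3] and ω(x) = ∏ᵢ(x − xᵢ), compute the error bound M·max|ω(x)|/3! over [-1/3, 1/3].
343*sqrt(3)*exp(7/9)/19683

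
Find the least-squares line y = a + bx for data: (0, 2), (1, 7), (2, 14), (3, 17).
a = 11/5, b = 26/5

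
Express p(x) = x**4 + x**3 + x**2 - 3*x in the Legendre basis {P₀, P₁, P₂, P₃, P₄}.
(8/15)P₀ + (-12/5)P₁ + (26/21)P₂ + (2/5)P₃ + (8/35)P₄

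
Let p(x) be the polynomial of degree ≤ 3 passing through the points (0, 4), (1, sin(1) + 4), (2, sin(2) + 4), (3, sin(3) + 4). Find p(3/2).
-sin(3)/16 + 9*sin(1)/16 + 9*sin(2)/16 + 4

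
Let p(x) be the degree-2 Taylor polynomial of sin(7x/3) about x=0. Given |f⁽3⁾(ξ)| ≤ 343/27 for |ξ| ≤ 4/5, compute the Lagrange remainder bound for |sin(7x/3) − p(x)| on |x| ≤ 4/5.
10976/10125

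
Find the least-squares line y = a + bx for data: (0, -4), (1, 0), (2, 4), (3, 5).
a = -17/5, b = 31/10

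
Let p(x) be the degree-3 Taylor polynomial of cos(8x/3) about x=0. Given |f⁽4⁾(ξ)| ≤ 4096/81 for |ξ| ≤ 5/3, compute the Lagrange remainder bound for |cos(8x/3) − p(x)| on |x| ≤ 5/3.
320000/19683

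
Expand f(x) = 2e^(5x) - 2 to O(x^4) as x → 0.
10*x + 25*x**2 + 125*x**3/3 + O(x**4)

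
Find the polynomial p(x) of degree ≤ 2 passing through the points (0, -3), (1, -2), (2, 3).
2*x**2 - x - 3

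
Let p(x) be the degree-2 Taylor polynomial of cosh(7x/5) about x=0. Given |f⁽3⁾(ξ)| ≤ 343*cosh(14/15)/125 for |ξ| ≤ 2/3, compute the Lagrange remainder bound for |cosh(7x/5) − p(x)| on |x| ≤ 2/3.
1372*cosh(14/15)/10125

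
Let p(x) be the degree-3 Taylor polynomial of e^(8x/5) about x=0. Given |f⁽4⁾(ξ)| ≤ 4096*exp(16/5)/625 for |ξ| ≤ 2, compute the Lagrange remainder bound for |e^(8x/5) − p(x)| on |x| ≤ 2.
8192*exp(16/5)/1875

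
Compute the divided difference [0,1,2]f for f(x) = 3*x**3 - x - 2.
9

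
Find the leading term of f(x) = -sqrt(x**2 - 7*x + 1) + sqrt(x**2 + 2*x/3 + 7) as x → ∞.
23/6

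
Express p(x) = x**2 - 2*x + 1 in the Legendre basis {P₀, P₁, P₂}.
(4/3)P₀ + (-2)P₁ + (2/3)P₂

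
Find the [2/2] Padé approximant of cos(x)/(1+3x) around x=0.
(-103*x**2/204 + x/34 + 1)/(x**2/12 + 103*x/34 + 1)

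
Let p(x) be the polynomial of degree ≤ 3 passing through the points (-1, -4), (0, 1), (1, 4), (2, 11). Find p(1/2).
19/8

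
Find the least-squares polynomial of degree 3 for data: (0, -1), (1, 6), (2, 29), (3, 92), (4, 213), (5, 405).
-38/63 + (319/189)x + (169/252)x² + (329/108)x³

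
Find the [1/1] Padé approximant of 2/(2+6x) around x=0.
1/(3*x + 1)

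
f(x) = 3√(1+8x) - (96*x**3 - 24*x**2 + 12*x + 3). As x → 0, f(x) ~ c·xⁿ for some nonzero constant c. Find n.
4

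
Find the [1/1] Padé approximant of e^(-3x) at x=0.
(1 - 3*x/2)/(3*x/2 + 1)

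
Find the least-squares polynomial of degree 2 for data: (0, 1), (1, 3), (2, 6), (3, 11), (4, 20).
9/7 + (1/35)x + (8/7)x²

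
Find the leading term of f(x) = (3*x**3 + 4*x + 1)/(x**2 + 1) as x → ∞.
3*x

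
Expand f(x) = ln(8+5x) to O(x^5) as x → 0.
log(8) + 5*x/8 - 25*x**2/128 + 125*x**3/1536 - 625*x**4/16384 + O(x**5)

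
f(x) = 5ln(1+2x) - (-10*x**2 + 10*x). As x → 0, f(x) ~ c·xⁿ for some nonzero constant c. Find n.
3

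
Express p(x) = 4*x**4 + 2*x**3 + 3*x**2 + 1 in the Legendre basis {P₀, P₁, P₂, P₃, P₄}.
(14/5)P₀ + (6/5)P₁ + (30/7)P₂ + (4/5)P₃ + (32/35)P₄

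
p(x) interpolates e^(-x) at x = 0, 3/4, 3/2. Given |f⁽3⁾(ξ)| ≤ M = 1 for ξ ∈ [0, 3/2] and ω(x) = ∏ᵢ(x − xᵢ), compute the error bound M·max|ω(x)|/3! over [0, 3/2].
sqrt(3)/64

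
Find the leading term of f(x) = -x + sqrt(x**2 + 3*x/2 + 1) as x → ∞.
3/4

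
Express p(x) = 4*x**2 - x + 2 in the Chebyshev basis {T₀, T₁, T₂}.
(4)T₀ - T₁ + (2)T₂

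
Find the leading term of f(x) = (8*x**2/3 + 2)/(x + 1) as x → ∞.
8*x/3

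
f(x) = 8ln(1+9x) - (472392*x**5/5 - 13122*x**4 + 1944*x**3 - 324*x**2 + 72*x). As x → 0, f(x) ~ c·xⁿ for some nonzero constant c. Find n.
6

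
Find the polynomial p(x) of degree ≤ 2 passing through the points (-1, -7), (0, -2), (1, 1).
-x**2 + 4*x - 2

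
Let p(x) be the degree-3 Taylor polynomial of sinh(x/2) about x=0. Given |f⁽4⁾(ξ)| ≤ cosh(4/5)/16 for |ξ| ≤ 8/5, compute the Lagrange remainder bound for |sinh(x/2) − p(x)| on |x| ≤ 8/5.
32*cosh(4/5)/1875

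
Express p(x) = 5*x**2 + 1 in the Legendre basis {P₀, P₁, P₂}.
(8/3)P₀ + (10/3)P₂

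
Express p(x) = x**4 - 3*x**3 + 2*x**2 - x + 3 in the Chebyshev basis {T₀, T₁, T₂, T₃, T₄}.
(35/8)T₀ + (-13/4)T₁ + (3/2)T₂ + (-3/4)T₃ + (1/8)T₄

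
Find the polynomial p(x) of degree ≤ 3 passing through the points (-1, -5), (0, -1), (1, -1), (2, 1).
x**3 - 2*x**2 + x - 1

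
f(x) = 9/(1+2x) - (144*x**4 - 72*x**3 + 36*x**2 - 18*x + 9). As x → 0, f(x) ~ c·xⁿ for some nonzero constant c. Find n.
5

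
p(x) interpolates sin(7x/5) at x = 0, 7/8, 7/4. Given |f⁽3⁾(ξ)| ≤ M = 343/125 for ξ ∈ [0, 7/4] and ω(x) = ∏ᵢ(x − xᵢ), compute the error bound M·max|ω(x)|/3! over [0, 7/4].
117649*sqrt(3)/1728000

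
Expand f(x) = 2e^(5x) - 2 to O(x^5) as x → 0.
10*x + 25*x**2 + 125*x**3/3 + 625*x**4/12 + O(x**5)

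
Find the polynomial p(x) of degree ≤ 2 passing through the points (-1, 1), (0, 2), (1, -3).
-3*x**2 - 2*x + 2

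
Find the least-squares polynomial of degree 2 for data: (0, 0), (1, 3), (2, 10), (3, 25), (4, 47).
13/35 + (-54/35)x + (23/7)x²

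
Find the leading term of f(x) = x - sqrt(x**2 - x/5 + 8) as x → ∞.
1/10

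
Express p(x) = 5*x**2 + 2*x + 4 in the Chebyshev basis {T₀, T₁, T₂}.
(13/2)T₀ + (2)T₁ + (5/2)T₂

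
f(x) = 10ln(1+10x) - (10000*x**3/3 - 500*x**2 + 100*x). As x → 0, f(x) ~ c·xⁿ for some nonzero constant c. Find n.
4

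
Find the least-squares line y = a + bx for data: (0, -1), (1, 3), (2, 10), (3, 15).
a = -3/2, b = 11/2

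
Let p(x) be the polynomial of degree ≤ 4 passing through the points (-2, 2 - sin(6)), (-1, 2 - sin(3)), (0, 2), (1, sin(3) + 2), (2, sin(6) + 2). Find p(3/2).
5*sin(6)/16 + 7*sin(3)/8 + 2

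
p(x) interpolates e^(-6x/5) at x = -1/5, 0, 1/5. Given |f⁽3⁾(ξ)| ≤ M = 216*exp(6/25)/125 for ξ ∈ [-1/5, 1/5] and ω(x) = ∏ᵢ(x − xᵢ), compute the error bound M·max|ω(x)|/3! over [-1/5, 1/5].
8*sqrt(3)*exp(6/25)/15625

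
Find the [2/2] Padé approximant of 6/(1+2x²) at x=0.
6/(2*x**2 + 1)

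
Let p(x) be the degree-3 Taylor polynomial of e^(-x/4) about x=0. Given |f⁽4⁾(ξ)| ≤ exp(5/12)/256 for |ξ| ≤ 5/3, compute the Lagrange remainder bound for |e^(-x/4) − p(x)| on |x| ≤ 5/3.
625*exp(5/12)/497664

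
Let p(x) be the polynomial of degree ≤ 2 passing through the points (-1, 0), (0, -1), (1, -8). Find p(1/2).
-15/4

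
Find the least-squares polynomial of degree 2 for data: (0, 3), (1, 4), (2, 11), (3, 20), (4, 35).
101/35 + (-4/7)x + (15/7)x²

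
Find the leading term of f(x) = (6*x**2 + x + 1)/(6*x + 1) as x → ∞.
x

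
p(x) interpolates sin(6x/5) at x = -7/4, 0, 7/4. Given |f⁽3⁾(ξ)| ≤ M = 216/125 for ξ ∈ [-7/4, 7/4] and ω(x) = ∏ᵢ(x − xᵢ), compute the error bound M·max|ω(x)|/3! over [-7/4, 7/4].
343*sqrt(3)/1000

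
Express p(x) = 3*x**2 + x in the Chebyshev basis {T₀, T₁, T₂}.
(3/2)T₀ + T₁ + (3/2)T₂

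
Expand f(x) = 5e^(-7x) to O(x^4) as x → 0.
5 - 35*x + 245*x**2/2 - 1715*x**3/6 + O(x**4)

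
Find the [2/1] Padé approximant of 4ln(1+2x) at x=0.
8*x*(x + 3)/(3*(4*x/3 + 1))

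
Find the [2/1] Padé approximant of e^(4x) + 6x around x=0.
(-16*x**2/3 + 26*x/3 + 1)/(1 - 4*x/3)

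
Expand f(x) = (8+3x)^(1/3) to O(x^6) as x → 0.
2 + x/4 - x**2/32 + 5*x**3/768 - 5*x**4/3072 + 11*x**5/24576 + O(x**6)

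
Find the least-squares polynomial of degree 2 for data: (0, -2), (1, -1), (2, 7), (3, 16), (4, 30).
-82/35 + (27/70)x + (27/14)x²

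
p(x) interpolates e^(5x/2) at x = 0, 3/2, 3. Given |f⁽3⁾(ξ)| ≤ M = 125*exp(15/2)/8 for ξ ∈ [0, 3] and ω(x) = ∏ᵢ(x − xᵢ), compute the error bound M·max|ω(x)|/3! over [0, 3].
125*sqrt(3)*exp(15/2)/64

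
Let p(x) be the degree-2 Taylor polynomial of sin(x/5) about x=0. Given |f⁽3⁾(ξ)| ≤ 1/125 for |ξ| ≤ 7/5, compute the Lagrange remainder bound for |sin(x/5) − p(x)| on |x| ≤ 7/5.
343/93750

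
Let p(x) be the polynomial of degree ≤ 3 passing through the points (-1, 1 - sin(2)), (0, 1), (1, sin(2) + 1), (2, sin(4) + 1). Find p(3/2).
5*sin(4)/16 + 7*sin(2)/8 + 1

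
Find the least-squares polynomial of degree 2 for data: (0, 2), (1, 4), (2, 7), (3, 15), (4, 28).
86/35 + (-99/70)x + (27/14)x²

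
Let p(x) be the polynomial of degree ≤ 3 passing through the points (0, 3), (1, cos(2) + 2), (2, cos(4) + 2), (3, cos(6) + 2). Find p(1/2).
15*cos(2)/16 + cos(6)/16 - 5*cos(4)/16 + 37/16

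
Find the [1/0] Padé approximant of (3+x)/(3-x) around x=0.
2*x/3 + 1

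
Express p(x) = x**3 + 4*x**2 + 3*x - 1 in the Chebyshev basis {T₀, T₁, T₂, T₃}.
T₀ + (15/4)T₁ + (2)T₂ + (1/4)T₃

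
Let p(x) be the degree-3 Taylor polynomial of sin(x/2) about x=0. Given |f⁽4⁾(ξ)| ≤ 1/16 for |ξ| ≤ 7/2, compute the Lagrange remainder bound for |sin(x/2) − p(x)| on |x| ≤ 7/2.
2401/6144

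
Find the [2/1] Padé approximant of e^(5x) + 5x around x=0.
(-25*x**2/6 + 25*x/3 + 1)/(1 - 5*x/3)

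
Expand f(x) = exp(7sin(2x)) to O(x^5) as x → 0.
1 + 14*x + 98*x**2 + 448*x**3 + 1470*x**4 + O(x**5)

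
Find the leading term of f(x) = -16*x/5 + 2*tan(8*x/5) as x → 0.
1024*x**3/375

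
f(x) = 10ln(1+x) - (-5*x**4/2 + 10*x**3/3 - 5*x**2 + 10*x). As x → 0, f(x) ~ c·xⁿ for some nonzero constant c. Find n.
5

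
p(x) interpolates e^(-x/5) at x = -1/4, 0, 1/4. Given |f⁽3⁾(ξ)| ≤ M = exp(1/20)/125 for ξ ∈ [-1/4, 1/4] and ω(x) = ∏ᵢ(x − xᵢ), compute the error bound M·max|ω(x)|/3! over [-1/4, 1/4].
sqrt(3)*exp(1/20)/216000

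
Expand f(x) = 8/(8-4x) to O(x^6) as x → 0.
1 + x/2 + x**2/4 + x**3/8 + x**4/16 + x**5/32 + O(x**6)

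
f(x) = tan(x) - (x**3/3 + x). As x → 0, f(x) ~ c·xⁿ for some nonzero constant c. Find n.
5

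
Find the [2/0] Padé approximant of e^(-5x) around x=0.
25*x**2/2 - 5*x + 1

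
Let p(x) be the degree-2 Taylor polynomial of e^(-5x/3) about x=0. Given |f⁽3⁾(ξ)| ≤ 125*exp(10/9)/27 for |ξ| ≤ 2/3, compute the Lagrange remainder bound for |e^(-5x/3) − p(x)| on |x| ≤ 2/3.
500*exp(10/9)/2187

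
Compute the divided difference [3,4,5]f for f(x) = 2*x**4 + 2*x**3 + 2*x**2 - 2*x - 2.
220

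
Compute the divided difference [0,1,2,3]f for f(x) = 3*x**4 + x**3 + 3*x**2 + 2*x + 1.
19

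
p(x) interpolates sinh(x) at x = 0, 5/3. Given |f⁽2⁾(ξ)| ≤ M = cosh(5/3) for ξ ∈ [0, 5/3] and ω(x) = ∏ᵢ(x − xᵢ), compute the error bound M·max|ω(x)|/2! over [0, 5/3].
25*cosh(5/3)/72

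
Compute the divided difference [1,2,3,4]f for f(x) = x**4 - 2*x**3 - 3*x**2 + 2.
8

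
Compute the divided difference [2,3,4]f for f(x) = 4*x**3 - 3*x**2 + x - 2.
33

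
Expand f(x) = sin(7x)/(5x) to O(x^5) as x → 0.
7/5 - 343*x**2/30 + 16807*x**4/600 + O(x**5)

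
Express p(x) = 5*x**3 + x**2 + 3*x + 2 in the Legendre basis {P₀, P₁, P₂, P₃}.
(7/3)P₀ + (6)P₁ + (2/3)P₂ + (2)P₃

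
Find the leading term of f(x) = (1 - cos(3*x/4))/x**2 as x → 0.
9/32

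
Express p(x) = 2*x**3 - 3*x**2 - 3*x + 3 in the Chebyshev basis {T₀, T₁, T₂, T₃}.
(3/2)T₀ + (-3/2)T₁ + (-3/2)T₂ + (1/2)T₃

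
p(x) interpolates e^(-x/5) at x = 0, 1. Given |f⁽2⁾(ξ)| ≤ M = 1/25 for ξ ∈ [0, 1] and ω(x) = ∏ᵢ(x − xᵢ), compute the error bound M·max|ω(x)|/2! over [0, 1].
1/200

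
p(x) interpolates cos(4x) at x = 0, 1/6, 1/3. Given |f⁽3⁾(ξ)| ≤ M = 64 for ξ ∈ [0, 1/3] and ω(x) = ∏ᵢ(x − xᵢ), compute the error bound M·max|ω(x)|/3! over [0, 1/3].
8*sqrt(3)/729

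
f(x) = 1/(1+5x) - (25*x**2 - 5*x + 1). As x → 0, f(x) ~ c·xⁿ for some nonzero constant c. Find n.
3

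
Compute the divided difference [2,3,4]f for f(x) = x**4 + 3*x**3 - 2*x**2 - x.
80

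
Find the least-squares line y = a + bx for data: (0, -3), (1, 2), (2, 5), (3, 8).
a = -12/5, b = 18/5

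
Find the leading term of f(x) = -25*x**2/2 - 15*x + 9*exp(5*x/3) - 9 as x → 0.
125*x**3/18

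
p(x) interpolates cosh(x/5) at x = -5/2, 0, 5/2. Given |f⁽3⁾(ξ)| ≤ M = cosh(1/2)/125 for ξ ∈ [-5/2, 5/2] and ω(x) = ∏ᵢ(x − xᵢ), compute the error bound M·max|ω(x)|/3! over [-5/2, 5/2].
sqrt(3)*cosh(1/2)/216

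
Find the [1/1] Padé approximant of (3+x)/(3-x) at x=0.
(x/3 + 1)/(1 - x/3)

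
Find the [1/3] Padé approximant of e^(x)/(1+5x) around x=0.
(19*x/56 + 1)/(271*x**3/336 - 22*x**2/7 + 243*x/56 + 1)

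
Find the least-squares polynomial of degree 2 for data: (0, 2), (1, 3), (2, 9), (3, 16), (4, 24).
54/35 + (99/70)x + (15/14)x²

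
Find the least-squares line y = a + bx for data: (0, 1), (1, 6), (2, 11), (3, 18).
a = 3/5, b = 28/5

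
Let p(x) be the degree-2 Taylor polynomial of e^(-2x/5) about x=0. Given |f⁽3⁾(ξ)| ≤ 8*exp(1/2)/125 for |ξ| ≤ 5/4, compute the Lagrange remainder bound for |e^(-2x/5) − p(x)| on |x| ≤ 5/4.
exp(1/2)/48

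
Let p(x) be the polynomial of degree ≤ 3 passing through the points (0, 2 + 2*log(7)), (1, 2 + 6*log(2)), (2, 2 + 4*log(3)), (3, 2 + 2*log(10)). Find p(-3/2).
2 + log(538611877086141384090327861*5**(5/8)*6**(3/4)*7**(1/8)/236118324143482260684800000)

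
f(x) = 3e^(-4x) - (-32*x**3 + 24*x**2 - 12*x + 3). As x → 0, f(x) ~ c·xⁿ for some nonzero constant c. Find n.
4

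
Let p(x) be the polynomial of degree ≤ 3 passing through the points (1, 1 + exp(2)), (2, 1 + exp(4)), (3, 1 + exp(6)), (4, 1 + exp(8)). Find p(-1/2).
-35*exp(8)/16 - 189*exp(4)/16 + 1 + 105*exp(2)/16 + 135*exp(6)/16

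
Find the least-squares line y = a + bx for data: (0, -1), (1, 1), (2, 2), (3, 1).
a = -3/10, b = 7/10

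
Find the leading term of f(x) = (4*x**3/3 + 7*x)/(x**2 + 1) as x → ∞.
4*x/3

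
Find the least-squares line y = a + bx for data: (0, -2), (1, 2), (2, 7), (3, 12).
a = -23/10, b = 47/10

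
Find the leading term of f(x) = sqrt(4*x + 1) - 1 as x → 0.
2*x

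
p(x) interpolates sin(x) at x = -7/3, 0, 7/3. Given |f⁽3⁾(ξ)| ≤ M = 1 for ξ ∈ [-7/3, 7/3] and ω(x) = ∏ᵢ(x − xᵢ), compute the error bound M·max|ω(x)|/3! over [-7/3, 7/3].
343*sqrt(3)/729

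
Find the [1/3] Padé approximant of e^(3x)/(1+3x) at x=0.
(9*x/8 + 1)/(63*x**3/16 - 9*x**2/2 + 9*x/8 + 1)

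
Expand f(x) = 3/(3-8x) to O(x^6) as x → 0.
1 + 8*x/3 + 64*x**2/9 + 512*x**3/27 + 4096*x**4/81 + 32768*x**5/243 + O(x**6)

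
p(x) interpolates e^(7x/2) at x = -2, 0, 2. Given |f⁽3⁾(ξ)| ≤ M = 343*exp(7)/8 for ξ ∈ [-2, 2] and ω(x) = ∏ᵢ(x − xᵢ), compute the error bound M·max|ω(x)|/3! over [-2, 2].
343*sqrt(3)*exp(7)/27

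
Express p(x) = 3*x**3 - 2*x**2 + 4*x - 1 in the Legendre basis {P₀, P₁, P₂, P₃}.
(-5/3)P₀ + (29/5)P₁ + (-4/3)P₂ + (6/5)P₃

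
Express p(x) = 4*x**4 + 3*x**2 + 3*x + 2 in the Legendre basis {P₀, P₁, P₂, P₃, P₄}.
(19/5)P₀ + (3)P₁ + (30/7)P₂ + (32/35)P₄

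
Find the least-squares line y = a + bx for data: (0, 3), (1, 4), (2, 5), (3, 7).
a = 14/5, b = 13/10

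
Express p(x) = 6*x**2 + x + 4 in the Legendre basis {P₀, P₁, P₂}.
(6)P₀ + P₁ + (4)P₂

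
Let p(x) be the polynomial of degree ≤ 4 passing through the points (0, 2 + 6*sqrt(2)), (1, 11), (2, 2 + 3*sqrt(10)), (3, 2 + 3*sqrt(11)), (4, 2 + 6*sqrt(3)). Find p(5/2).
-15*sqrt(3)/64 + 9*sqrt(2)/64 + 19/32 + 45*sqrt(11)/32 + 135*sqrt(10)/64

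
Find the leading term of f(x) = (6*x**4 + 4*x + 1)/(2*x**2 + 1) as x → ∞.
3*x**2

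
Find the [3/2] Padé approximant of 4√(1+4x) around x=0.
(8*x**3 + 36*x**2 + 24*x + 4)/(3*x**2 + 4*x + 1)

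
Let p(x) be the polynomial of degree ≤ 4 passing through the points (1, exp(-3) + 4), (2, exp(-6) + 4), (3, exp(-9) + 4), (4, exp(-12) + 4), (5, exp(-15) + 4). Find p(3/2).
(-70*exp(6) - 5 + 28*exp(3) + 140*exp(9) + 35*exp(12) + 512*exp(15))*exp(-15)/128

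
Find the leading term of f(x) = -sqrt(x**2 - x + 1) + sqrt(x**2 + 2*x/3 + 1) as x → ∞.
5/6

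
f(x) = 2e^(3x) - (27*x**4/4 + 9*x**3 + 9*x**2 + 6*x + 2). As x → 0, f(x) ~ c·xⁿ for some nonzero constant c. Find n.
5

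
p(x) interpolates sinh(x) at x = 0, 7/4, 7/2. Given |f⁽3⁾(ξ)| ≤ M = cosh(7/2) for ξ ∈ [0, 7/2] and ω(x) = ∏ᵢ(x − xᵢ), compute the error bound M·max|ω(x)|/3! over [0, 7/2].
343*sqrt(3)*cosh(7/2)/1728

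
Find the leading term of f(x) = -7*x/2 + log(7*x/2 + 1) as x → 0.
-49*x**2/8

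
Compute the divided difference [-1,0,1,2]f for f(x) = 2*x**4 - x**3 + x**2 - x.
3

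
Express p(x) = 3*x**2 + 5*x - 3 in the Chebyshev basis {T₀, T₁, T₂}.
(-3/2)T₀ + (5)T₁ + (3/2)T₂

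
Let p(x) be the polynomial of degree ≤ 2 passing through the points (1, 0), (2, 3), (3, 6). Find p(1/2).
-3/2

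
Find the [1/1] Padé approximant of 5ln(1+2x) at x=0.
10*x/(x + 1)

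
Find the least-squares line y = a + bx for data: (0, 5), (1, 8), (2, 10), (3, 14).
a = 49/10, b = 29/10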